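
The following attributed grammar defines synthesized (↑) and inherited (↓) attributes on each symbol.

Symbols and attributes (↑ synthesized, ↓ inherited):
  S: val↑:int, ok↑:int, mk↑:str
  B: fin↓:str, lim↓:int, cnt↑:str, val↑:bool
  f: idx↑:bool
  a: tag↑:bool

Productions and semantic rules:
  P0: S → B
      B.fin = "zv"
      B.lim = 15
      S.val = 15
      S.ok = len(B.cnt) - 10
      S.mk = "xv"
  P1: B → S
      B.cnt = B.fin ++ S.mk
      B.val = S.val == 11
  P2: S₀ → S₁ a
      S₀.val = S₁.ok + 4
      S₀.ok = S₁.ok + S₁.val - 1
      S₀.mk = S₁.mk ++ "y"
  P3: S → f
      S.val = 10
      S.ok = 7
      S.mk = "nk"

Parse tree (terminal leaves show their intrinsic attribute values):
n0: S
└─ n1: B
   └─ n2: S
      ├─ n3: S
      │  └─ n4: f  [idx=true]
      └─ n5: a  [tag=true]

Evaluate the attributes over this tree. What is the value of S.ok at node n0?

-5

1. n1.fin = "zv"  ["zv"]
2. n1.lim = 15  [15]
3. n4.idx = true  [terminal]
4. n3.val = 10  [10]
5. n3.ok = 7  [7]
6. n3.mk = "nk"  ["nk"]
7. n5.tag = true  [terminal]
8. n2.val = 11  [S₁.ok + 4]
9. n2.ok = 16  [S₁.ok + S₁.val - 1]
10. n2.mk = "nky"  [S₁.mk ++ "y"]
11. n1.cnt = "zvnky"  [B.fin ++ S.mk]
12. n1.val = true  [S.val == 11]
13. n0.val = 15  [15]
14. n0.ok = -5  [len(B.cnt) - 10]
15. n0.mk = "xv"  ["xv"]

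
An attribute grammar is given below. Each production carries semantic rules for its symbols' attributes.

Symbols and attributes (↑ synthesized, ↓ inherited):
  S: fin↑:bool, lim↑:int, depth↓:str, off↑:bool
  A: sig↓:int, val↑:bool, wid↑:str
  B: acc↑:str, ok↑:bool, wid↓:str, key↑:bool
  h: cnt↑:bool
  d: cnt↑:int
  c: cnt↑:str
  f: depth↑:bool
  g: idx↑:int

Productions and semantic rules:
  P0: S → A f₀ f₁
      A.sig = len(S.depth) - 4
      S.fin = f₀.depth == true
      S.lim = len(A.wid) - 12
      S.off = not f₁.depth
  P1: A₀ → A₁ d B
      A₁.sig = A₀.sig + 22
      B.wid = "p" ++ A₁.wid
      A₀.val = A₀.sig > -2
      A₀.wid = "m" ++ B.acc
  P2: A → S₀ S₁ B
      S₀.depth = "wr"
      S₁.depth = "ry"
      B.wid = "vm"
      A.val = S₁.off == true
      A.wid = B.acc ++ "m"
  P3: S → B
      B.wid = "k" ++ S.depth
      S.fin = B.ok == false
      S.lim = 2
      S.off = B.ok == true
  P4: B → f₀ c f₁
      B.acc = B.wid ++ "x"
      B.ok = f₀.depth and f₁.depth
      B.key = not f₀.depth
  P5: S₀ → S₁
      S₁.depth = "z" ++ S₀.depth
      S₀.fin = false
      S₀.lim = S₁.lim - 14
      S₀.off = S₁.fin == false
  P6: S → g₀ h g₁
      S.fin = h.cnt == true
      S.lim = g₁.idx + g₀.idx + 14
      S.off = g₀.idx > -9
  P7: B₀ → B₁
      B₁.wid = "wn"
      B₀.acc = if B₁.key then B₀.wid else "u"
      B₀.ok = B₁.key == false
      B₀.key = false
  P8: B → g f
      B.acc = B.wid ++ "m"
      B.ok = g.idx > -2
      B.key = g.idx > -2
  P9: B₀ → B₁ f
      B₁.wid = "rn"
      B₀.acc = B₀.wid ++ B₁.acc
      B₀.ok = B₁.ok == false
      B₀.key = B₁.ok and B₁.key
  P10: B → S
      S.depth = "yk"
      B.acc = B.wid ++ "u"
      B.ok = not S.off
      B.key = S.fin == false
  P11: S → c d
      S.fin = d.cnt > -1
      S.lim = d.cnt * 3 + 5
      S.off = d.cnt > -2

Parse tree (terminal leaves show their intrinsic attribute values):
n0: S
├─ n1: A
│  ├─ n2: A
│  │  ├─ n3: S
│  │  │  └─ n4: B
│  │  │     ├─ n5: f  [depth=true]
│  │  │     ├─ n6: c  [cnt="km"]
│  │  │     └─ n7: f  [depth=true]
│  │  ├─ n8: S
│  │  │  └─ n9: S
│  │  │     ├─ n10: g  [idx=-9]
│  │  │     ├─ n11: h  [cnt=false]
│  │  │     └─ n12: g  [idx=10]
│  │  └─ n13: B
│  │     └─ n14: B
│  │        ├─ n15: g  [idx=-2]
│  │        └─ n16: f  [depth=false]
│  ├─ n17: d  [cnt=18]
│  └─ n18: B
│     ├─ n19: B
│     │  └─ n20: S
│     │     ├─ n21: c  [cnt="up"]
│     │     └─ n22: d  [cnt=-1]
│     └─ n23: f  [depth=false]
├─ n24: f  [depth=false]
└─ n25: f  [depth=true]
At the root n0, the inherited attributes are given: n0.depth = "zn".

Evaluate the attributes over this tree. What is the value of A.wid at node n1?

"mpumrnu"

1. n0.depth = "zn"  [given at root]
2. n1.sig = -2  [len(S.depth) - 4]
3. n2.sig = 20  [A₀.sig + 22]
4. n3.depth = "wr"  ["wr"]
5. n4.wid = "kwr"  ["k" ++ S.depth]
6. n5.depth = true  [terminal]
7. n6.cnt = "km"  [terminal]
8. n7.depth = true  [terminal]
9. n4.acc = "kwrx"  [B.wid ++ "x"]
10. n4.ok = true  [f₀.depth and f₁.depth]
11. n4.key = false  [not f₀.depth]
12. n3.fin = false  [B.ok == false]
13. n3.lim = 2  [2]
14. n3.off = true  [B.ok == true]
15. n8.depth = "ry"  ["ry"]
16. n9.depth = "zry"  ["z" ++ S₀.depth]
17. n10.idx = -9  [terminal]
18. n11.cnt = false  [terminal]
19. n12.idx = 10  [terminal]
20. n9.fin = false  [h.cnt == true]
21. n9.lim = 15  [g₁.idx + g₀.idx + 14]
22. n9.off = false  [g₀.idx > -9]
23. n8.fin = false  [false]
24. n8.lim = 1  [S₁.lim - 14]
25. n8.off = true  [S₁.fin == false]
26. n13.wid = "vm"  ["vm"]
27. n14.wid = "wn"  ["wn"]
28. n15.idx = -2  [terminal]
29. n16.depth = false  [terminal]
30. n14.acc = "wnm"  [B.wid ++ "m"]
31. n14.ok = false  [g.idx > -2]
32. n14.key = false  [g.idx > -2]
33. n13.acc = "u"  [if B₁.key then B₀.wid else "u"]
34. n13.ok = true  [B₁.key == false]
35. n13.key = false  [false]
36. n2.val = true  [S₁.off == true]
37. n2.wid = "um"  [B.acc ++ "m"]
38. n17.cnt = 18  [terminal]
39. n18.wid = "pum"  ["p" ++ A₁.wid]
40. n19.wid = "rn"  ["rn"]
41. n20.depth = "yk"  ["yk"]
42. n21.cnt = "up"  [terminal]
43. n22.cnt = -1  [terminal]
44. n20.fin = false  [d.cnt > -1]
45. n20.lim = 2  [d.cnt * 3 + 5]
46. n20.off = true  [d.cnt > -2]
47. n19.acc = "rnu"  [B.wid ++ "u"]
48. n19.ok = false  [not S.off]
49. n19.key = true  [S.fin == false]
50. n23.depth = false  [terminal]
51. n18.acc = "pumrnu"  [B₀.wid ++ B₁.acc]
52. n18.ok = true  [B₁.ok == false]
53. n18.key = false  [B₁.ok and B₁.key]
54. n1.val = false  [A₀.sig > -2]
55. n1.wid = "mpumrnu"  ["m" ++ B.acc]
56. n24.depth = false  [terminal]
57. n25.depth = true  [terminal]
58. n0.fin = false  [f₀.depth == true]
59. n0.lim = -5  [len(A.wid) - 12]
60. n0.off = false  [not f₁.depth]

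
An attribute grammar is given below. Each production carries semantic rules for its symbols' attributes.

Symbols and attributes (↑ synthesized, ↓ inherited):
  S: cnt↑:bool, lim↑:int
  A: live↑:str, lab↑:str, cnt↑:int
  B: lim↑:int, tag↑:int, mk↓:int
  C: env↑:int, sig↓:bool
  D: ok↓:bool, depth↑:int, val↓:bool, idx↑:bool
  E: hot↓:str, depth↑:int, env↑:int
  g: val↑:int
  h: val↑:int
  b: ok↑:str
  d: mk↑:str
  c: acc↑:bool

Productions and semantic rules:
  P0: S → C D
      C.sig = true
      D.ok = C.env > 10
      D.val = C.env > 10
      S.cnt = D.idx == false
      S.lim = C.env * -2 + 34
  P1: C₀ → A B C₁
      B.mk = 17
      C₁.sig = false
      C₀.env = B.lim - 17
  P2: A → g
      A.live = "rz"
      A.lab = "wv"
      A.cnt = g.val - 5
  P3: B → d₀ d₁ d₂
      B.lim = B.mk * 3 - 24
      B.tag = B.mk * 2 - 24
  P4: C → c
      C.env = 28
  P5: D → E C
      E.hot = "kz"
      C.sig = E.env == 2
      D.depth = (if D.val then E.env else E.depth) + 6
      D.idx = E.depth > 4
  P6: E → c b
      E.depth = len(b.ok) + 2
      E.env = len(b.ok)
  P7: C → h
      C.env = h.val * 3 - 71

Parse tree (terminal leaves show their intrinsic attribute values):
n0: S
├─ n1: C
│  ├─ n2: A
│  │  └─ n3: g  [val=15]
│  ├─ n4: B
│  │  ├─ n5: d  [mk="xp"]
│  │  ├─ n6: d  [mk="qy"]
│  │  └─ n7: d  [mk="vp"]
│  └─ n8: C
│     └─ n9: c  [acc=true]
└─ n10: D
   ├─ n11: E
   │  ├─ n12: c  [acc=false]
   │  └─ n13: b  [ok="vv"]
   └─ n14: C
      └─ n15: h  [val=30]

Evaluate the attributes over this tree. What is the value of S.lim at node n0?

14

1. n1.sig = true  [true]
2. n3.val = 15  [terminal]
3. n2.live = "rz"  ["rz"]
4. n2.lab = "wv"  ["wv"]
5. n2.cnt = 10  [g.val - 5]
6. n4.mk = 17  [17]
7. n5.mk = "xp"  [terminal]
8. n6.mk = "qy"  [terminal]
9. n7.mk = "vp"  [terminal]
10. n4.lim = 27  [B.mk * 3 - 24]
11. n4.tag = 10  [B.mk * 2 - 24]
12. n8.sig = false  [false]
13. n9.acc = true  [terminal]
14. n8.env = 28  [28]
15. n1.env = 10  [B.lim - 17]
16. n10.ok = false  [C.env > 10]
17. n10.val = false  [C.env > 10]
18. n11.hot = "kz"  ["kz"]
19. n12.acc = false  [terminal]
20. n13.ok = "vv"  [terminal]
21. n11.depth = 4  [len(b.ok) + 2]
22. n11.env = 2  [len(b.ok)]
23. n14.sig = true  [E.env == 2]
24. n15.val = 30  [terminal]
25. n14.env = 19  [h.val * 3 - 71]
26. n10.depth = 10  [(if D.val then E.env else E.depth) + 6]
27. n10.idx = false  [E.depth > 4]
28. n0.cnt = true  [D.idx == false]
29. n0.lim = 14  [C.env * -2 + 34]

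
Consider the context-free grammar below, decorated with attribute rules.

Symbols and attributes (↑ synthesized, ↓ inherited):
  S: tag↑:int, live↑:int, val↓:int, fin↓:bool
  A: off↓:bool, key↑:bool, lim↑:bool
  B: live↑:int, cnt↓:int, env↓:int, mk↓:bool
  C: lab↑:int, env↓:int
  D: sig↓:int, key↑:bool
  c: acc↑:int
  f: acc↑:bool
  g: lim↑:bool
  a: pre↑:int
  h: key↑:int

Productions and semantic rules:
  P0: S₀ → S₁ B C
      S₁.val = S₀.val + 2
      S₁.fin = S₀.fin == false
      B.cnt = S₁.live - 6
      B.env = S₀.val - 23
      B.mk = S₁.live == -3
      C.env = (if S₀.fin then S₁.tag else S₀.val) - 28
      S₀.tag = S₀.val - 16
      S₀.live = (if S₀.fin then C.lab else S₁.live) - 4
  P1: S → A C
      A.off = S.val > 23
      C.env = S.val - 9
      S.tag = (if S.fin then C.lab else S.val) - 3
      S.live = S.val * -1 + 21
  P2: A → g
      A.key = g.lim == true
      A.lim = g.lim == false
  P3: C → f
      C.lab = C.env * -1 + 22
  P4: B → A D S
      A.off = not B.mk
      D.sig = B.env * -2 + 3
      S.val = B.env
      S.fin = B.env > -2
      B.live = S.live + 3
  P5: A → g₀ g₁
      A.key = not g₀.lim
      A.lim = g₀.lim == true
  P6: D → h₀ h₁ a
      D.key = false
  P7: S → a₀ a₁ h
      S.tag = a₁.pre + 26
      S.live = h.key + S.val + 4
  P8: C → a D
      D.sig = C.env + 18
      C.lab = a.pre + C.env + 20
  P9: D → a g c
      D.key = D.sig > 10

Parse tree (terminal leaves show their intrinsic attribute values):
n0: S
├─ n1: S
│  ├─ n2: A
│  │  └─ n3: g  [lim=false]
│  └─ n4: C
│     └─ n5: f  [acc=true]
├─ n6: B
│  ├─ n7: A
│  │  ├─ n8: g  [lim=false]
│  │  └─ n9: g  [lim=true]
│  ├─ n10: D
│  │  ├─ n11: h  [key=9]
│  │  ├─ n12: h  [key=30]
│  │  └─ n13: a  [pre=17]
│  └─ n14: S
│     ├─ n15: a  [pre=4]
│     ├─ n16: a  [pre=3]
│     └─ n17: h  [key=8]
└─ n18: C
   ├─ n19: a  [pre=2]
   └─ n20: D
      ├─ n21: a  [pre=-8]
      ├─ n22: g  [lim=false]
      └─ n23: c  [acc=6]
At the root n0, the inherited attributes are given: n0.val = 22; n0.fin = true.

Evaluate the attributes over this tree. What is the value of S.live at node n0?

1. n0.val = 22  [given at root]
2. n0.fin = true  [given at root]
3. n1.val = 24  [S₀.val + 2]
4. n1.fin = false  [S₀.fin == false]
5. n2.off = true  [S.val > 23]
6. n3.lim = false  [terminal]
7. n2.key = false  [g.lim == true]
8. n2.lim = true  [g.lim == false]
9. n4.env = 15  [S.val - 9]
10. n5.acc = true  [terminal]
11. n4.lab = 7  [C.env * -1 + 22]
12. n1.tag = 21  [(if S.fin then C.lab else S.val) - 3]
13. n1.live = -3  [S.val * -1 + 21]
14. n6.cnt = -9  [S₁.live - 6]
15. n6.env = -1  [S₀.val - 23]
16. n6.mk = true  [S₁.live == -3]
17. n7.off = false  [not B.mk]
18. n8.lim = false  [terminal]
19. n9.lim = true  [terminal]
20. n7.key = true  [not g₀.lim]
21. n7.lim = false  [g₀.lim == true]
22. n10.sig = 5  [B.env * -2 + 3]
23. n11.key = 9  [terminal]
24. n12.key = 30  [terminal]
25. n13.pre = 17  [terminal]
26. n10.key = false  [false]
27. n14.val = -1  [B.env]
28. n14.fin = true  [B.env > -2]
29. n15.pre = 4  [terminal]
30. n16.pre = 3  [terminal]
31. n17.key = 8  [terminal]
32. n14.tag = 29  [a₁.pre + 26]
33. n14.live = 11  [h.key + S.val + 4]
34. n6.live = 14  [S.live + 3]
35. n18.env = -7  [(if S₀.fin then S₁.tag else S₀.val) - 28]
36. n19.pre = 2  [terminal]
37. n20.sig = 11  [C.env + 18]
38. n21.pre = -8  [terminal]
39. n22.lim = false  [terminal]
40. n23.acc = 6  [terminal]
41. n20.key = true  [D.sig > 10]
42. n18.lab = 15  [a.pre + C.env + 20]
43. n0.tag = 6  [S₀.val - 16]
44. n0.live = 11  [(if S₀.fin then C.lab else S₁.live) - 4]

11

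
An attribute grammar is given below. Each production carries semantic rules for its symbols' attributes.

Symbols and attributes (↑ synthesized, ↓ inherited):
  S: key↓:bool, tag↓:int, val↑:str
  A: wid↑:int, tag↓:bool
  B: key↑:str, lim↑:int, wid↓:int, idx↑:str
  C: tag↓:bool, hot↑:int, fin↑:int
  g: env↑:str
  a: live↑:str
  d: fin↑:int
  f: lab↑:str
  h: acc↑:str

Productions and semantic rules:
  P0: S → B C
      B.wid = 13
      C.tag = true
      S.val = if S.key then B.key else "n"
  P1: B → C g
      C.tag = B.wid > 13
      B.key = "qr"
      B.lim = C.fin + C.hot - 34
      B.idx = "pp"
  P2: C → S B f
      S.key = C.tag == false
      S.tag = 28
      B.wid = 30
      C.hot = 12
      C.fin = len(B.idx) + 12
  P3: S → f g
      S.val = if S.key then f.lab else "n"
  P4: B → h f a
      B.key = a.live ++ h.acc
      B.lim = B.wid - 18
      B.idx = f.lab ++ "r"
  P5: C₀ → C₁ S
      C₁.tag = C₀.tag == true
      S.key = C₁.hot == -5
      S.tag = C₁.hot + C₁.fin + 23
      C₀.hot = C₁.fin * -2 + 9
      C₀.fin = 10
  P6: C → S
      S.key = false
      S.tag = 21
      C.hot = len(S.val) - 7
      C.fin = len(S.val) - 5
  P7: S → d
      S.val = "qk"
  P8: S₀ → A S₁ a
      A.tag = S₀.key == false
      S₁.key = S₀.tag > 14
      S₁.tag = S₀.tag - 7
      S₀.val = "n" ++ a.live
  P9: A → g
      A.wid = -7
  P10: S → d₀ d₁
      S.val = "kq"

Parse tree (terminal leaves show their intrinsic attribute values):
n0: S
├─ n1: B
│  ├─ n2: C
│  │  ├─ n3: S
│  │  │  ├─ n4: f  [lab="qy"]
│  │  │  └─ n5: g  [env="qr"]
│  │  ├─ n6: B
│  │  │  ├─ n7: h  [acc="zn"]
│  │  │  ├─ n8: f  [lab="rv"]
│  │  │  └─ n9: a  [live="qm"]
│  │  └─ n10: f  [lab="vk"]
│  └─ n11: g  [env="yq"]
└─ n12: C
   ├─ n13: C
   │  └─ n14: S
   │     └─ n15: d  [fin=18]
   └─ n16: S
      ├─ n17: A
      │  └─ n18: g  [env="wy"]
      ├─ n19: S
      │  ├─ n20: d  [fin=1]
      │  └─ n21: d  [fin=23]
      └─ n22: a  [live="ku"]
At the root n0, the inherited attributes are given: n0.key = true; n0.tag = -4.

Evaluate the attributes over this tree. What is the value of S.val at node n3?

"qy"

1. n0.key = true  [given at root]
2. n0.tag = -4  [given at root]
3. n1.wid = 13  [13]
4. n2.tag = false  [B.wid > 13]
5. n3.key = true  [C.tag == false]
6. n3.tag = 28  [28]
7. n4.lab = "qy"  [terminal]
8. n5.env = "qr"  [terminal]
9. n3.val = "qy"  [if S.key then f.lab else "n"]
10. n6.wid = 30  [30]
11. n7.acc = "zn"  [terminal]
12. n8.lab = "rv"  [terminal]
13. n9.live = "qm"  [terminal]
14. n6.key = "qmzn"  [a.live ++ h.acc]
15. n6.lim = 12  [B.wid - 18]
16. n6.idx = "rvr"  [f.lab ++ "r"]
17. n10.lab = "vk"  [terminal]
18. n2.hot = 12  [12]
19. n2.fin = 15  [len(B.idx) + 12]
20. n11.env = "yq"  [terminal]
21. n1.key = "qr"  ["qr"]
22. n1.lim = -7  [C.fin + C.hot - 34]
23. n1.idx = "pp"  ["pp"]
24. n12.tag = true  [true]
25. n13.tag = true  [C₀.tag == true]
26. n14.key = false  [false]
27. n14.tag = 21  [21]
28. n15.fin = 18  [terminal]
29. n14.val = "qk"  ["qk"]
30. n13.hot = -5  [len(S.val) - 7]
31. n13.fin = -3  [len(S.val) - 5]
32. n16.key = true  [C₁.hot == -5]
33. n16.tag = 15  [C₁.hot + C₁.fin + 23]
34. n17.tag = false  [S₀.key == false]
35. n18.env = "wy"  [terminal]
36. n17.wid = -7  [-7]
37. n19.key = true  [S₀.tag > 14]
38. n19.tag = 8  [S₀.tag - 7]
39. n20.fin = 1  [terminal]
40. n21.fin = 23  [terminal]
41. n19.val = "kq"  ["kq"]
42. n22.live = "ku"  [terminal]
43. n16.val = "nku"  ["n" ++ a.live]
44. n12.hot = 15  [C₁.fin * -2 + 9]
45. n12.fin = 10  [10]
46. n0.val = "qr"  [if S.key then B.key else "n"]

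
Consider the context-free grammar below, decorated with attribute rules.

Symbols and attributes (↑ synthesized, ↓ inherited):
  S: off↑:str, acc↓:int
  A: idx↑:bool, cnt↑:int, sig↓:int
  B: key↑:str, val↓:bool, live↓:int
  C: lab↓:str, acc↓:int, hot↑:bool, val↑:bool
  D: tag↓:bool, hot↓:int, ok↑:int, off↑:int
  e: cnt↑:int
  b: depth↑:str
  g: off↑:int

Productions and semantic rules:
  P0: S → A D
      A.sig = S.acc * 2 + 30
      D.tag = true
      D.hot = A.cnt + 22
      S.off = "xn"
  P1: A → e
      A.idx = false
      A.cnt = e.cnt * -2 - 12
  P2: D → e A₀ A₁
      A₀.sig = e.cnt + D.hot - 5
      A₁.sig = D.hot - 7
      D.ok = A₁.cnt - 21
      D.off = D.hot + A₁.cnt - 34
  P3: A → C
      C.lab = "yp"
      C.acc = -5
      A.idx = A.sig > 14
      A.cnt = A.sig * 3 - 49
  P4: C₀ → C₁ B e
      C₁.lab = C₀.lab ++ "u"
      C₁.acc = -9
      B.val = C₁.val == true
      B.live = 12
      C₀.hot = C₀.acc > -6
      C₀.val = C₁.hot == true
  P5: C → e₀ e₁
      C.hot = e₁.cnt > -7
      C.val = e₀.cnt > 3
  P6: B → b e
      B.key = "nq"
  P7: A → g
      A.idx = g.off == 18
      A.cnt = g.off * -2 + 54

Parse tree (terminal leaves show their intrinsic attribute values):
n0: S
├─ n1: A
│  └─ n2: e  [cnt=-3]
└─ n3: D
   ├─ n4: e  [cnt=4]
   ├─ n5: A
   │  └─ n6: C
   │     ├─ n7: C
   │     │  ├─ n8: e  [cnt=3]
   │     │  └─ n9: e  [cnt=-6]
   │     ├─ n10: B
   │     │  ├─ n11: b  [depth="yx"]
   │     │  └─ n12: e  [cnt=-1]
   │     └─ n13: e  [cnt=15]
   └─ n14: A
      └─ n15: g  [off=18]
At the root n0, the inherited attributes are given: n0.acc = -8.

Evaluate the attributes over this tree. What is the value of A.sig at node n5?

15

1. n0.acc = -8  [given at root]
2. n1.sig = 14  [S.acc * 2 + 30]
3. n2.cnt = -3  [terminal]
4. n1.idx = false  [false]
5. n1.cnt = -6  [e.cnt * -2 - 12]
6. n3.tag = true  [true]
7. n3.hot = 16  [A.cnt + 22]
8. n4.cnt = 4  [terminal]
9. n5.sig = 15  [e.cnt + D.hot - 5]
10. n6.lab = "yp"  ["yp"]
11. n6.acc = -5  [-5]
12. n7.lab = "ypu"  [C₀.lab ++ "u"]
13. n7.acc = -9  [-9]
14. n8.cnt = 3  [terminal]
15. n9.cnt = -6  [terminal]
16. n7.hot = true  [e₁.cnt > -7]
17. n7.val = false  [e₀.cnt > 3]
18. n10.val = false  [C₁.val == true]
19. n10.live = 12  [12]
20. n11.depth = "yx"  [terminal]
21. n12.cnt = -1  [terminal]
22. n10.key = "nq"  ["nq"]
23. n13.cnt = 15  [terminal]
24. n6.hot = true  [C₀.acc > -6]
25. n6.val = true  [C₁.hot == true]
26. n5.idx = true  [A.sig > 14]
27. n5.cnt = -4  [A.sig * 3 - 49]
28. n14.sig = 9  [D.hot - 7]
29. n15.off = 18  [terminal]
30. n14.idx = true  [g.off == 18]
31. n14.cnt = 18  [g.off * -2 + 54]
32. n3.ok = -3  [A₁.cnt - 21]
33. n3.off = 0  [D.hot + A₁.cnt - 34]
34. n0.off = "xn"  ["xn"]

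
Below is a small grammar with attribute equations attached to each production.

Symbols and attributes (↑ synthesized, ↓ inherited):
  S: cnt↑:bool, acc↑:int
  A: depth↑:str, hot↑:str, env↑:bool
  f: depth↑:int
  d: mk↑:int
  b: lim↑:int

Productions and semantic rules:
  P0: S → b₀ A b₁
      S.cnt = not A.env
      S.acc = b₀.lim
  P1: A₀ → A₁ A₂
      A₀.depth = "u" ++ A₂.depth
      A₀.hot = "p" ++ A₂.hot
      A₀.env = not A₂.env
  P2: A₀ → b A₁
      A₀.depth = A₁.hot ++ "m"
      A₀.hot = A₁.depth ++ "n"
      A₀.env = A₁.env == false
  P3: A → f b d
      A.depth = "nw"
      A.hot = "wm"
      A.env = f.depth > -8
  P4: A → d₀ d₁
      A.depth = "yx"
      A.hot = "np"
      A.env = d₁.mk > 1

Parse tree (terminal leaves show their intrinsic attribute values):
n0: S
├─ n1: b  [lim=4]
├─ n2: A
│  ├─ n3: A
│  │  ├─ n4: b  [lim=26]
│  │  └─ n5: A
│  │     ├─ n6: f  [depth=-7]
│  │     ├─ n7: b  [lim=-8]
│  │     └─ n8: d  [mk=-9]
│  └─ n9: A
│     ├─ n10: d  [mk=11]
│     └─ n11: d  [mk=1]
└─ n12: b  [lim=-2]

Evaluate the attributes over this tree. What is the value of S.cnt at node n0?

false

1. n1.lim = 4  [terminal]
2. n4.lim = 26  [terminal]
3. n6.depth = -7  [terminal]
4. n7.lim = -8  [terminal]
5. n8.mk = -9  [terminal]
6. n5.depth = "nw"  ["nw"]
7. n5.hot = "wm"  ["wm"]
8. n5.env = true  [f.depth > -8]
9. n3.depth = "wmm"  [A₁.hot ++ "m"]
10. n3.hot = "nwn"  [A₁.depth ++ "n"]
11. n3.env = false  [A₁.env == false]
12. n10.mk = 11  [terminal]
13. n11.mk = 1  [terminal]
14. n9.depth = "yx"  ["yx"]
15. n9.hot = "np"  ["np"]
16. n9.env = false  [d₁.mk > 1]
17. n2.depth = "uyx"  ["u" ++ A₂.depth]
18. n2.hot = "pnp"  ["p" ++ A₂.hot]
19. n2.env = true  [not A₂.env]
20. n12.lim = -2  [terminal]
21. n0.cnt = false  [not A.env]
22. n0.acc = 4  [b₀.lim]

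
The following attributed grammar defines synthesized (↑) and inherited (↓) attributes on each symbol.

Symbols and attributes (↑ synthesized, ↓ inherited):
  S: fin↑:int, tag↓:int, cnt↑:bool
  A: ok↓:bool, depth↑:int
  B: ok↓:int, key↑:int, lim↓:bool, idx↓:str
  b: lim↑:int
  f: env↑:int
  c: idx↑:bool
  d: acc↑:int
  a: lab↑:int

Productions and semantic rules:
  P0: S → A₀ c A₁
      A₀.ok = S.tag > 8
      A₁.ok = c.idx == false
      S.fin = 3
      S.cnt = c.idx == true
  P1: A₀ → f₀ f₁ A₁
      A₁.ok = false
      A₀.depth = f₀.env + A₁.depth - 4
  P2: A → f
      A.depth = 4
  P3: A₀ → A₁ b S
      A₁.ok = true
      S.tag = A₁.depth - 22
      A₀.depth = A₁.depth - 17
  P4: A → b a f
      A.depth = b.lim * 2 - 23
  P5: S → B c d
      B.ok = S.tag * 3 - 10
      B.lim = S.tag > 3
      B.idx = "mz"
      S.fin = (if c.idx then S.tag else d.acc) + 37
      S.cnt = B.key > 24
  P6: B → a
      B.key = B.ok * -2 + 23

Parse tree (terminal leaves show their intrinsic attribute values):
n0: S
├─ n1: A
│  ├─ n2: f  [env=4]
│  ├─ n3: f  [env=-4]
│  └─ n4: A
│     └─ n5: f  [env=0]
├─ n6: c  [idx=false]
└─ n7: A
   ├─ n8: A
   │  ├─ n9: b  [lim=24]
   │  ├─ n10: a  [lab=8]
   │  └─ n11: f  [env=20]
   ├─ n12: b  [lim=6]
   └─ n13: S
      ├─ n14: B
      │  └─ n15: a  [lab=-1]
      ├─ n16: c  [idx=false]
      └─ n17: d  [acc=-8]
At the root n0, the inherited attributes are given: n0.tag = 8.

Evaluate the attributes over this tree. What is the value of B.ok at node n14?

-1

1. n0.tag = 8  [given at root]
2. n1.ok = false  [S.tag > 8]
3. n2.env = 4  [terminal]
4. n3.env = -4  [terminal]
5. n4.ok = false  [false]
6. n5.env = 0  [terminal]
7. n4.depth = 4  [4]
8. n1.depth = 4  [f₀.env + A₁.depth - 4]
9. n6.idx = false  [terminal]
10. n7.ok = true  [c.idx == false]
11. n8.ok = true  [true]
12. n9.lim = 24  [terminal]
13. n10.lab = 8  [terminal]
14. n11.env = 20  [terminal]
15. n8.depth = 25  [b.lim * 2 - 23]
16. n12.lim = 6  [terminal]
17. n13.tag = 3  [A₁.depth - 22]
18. n14.ok = -1  [S.tag * 3 - 10]
19. n14.lim = false  [S.tag > 3]
20. n14.idx = "mz"  ["mz"]
21. n15.lab = -1  [terminal]
22. n14.key = 25  [B.ok * -2 + 23]
23. n16.idx = false  [terminal]
24. n17.acc = -8  [terminal]
25. n13.fin = 29  [(if c.idx then S.tag else d.acc) + 37]
26. n13.cnt = true  [B.key > 24]
27. n7.depth = 8  [A₁.depth - 17]
28. n0.fin = 3  [3]
29. n0.cnt = false  [c.idx == true]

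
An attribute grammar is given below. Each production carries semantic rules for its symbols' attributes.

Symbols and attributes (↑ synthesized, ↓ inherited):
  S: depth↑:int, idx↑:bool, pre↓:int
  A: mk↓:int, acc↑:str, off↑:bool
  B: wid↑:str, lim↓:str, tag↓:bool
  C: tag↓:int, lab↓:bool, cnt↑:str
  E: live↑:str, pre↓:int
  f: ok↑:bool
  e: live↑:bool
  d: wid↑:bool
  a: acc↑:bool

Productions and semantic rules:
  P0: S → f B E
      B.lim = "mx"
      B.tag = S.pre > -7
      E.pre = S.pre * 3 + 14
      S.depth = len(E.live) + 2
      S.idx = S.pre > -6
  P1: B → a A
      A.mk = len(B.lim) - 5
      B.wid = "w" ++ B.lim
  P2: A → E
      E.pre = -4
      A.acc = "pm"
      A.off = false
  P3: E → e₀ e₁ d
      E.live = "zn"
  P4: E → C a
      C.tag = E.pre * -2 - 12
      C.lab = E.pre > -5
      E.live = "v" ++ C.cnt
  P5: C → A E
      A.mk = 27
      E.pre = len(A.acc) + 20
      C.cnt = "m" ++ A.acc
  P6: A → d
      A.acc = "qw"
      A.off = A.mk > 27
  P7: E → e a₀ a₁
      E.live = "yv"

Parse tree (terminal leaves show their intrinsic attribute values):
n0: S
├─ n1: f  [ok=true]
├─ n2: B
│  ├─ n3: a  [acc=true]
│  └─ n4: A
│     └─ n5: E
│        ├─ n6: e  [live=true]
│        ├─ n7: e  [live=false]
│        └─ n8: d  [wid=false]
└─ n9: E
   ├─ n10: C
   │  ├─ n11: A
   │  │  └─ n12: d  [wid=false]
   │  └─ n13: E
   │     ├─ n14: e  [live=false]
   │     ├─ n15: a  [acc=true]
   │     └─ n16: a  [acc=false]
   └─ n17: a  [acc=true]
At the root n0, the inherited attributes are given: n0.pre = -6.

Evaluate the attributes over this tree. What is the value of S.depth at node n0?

1. n0.pre = -6  [given at root]
2. n1.ok = true  [terminal]
3. n2.lim = "mx"  ["mx"]
4. n2.tag = true  [S.pre > -7]
5. n3.acc = true  [terminal]
6. n4.mk = -3  [len(B.lim) - 5]
7. n5.pre = -4  [-4]
8. n6.live = true  [terminal]
9. n7.live = false  [terminal]
10. n8.wid = false  [terminal]
11. n5.live = "zn"  ["zn"]
12. n4.acc = "pm"  ["pm"]
13. n4.off = false  [false]
14. n2.wid = "wmx"  ["w" ++ B.lim]
15. n9.pre = -4  [S.pre * 3 + 14]
16. n10.tag = -4  [E.pre * -2 - 12]
17. n10.lab = true  [E.pre > -5]
18. n11.mk = 27  [27]
19. n12.wid = false  [terminal]
20. n11.acc = "qw"  ["qw"]
21. n11.off = false  [A.mk > 27]
22. n13.pre = 22  [len(A.acc) + 20]
23. n14.live = false  [terminal]
24. n15.acc = true  [terminal]
25. n16.acc = false  [terminal]
26. n13.live = "yv"  ["yv"]
27. n10.cnt = "mqw"  ["m" ++ A.acc]
28. n17.acc = true  [terminal]
29. n9.live = "vmqw"  ["v" ++ C.cnt]
30. n0.depth = 6  [len(E.live) + 2]
31. n0.idx = false  [S.pre > -6]

6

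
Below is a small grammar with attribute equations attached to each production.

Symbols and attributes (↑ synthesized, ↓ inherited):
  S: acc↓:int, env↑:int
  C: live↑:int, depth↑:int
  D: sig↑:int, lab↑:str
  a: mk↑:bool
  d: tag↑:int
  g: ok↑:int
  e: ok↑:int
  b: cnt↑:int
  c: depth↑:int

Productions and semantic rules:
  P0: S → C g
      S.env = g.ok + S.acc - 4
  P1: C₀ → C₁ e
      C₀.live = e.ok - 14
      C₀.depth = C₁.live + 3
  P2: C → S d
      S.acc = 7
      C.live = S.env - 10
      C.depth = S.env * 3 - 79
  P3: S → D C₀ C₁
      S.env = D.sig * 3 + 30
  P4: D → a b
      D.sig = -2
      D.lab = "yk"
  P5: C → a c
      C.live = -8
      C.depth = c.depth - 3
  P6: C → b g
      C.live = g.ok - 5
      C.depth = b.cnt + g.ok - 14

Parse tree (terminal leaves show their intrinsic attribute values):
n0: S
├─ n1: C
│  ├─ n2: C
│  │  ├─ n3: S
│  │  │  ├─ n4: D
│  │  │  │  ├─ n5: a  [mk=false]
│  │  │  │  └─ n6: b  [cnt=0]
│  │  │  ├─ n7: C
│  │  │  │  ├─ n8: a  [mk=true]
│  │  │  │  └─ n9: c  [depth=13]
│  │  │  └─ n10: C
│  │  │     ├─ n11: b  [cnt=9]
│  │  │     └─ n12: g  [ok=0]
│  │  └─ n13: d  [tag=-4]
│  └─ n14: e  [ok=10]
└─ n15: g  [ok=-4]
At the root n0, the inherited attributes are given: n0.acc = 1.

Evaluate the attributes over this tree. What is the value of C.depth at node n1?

1. n0.acc = 1  [given at root]
2. n3.acc = 7  [7]
3. n5.mk = false  [terminal]
4. n6.cnt = 0  [terminal]
5. n4.sig = -2  [-2]
6. n4.lab = "yk"  ["yk"]
7. n8.mk = true  [terminal]
8. n9.depth = 13  [terminal]
9. n7.live = -8  [-8]
10. n7.depth = 10  [c.depth - 3]
11. n11.cnt = 9  [terminal]
12. n12.ok = 0  [terminal]
13. n10.live = -5  [g.ok - 5]
14. n10.depth = -5  [b.cnt + g.ok - 14]
15. n3.env = 24  [D.sig * 3 + 30]
16. n13.tag = -4  [terminal]
17. n2.live = 14  [S.env - 10]
18. n2.depth = -7  [S.env * 3 - 79]
19. n14.ok = 10  [terminal]
20. n1.live = -4  [e.ok - 14]
21. n1.depth = 17  [C₁.live + 3]
22. n15.ok = -4  [terminal]
23. n0.env = -7  [g.ok + S.acc - 4]

17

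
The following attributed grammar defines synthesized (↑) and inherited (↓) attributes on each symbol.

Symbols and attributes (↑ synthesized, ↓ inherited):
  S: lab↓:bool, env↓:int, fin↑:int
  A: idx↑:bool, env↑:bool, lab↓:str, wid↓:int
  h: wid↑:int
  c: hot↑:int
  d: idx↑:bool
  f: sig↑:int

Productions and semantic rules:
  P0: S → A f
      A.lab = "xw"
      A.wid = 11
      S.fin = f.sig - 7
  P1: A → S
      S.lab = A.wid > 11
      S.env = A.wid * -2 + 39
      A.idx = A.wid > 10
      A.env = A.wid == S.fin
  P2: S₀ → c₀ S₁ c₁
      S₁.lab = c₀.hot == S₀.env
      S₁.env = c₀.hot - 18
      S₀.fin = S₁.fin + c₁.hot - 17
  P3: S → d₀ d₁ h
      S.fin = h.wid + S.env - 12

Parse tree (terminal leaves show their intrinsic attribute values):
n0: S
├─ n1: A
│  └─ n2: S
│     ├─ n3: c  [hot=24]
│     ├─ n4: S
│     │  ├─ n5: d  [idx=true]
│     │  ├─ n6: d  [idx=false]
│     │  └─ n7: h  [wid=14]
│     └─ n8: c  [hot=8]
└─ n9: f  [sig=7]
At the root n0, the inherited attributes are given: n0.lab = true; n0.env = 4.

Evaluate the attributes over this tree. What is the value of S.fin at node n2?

-1

1. n0.lab = true  [given at root]
2. n0.env = 4  [given at root]
3. n1.lab = "xw"  ["xw"]
4. n1.wid = 11  [11]
5. n2.lab = false  [A.wid > 11]
6. n2.env = 17  [A.wid * -2 + 39]
7. n3.hot = 24  [terminal]
8. n4.lab = false  [c₀.hot == S₀.env]
9. n4.env = 6  [c₀.hot - 18]
10. n5.idx = true  [terminal]
11. n6.idx = false  [terminal]
12. n7.wid = 14  [terminal]
13. n4.fin = 8  [h.wid + S.env - 12]
14. n8.hot = 8  [terminal]
15. n2.fin = -1  [S₁.fin + c₁.hot - 17]
16. n1.idx = true  [A.wid > 10]
17. n1.env = false  [A.wid == S.fin]
18. n9.sig = 7  [terminal]
19. n0.fin = 0  [f.sig - 7]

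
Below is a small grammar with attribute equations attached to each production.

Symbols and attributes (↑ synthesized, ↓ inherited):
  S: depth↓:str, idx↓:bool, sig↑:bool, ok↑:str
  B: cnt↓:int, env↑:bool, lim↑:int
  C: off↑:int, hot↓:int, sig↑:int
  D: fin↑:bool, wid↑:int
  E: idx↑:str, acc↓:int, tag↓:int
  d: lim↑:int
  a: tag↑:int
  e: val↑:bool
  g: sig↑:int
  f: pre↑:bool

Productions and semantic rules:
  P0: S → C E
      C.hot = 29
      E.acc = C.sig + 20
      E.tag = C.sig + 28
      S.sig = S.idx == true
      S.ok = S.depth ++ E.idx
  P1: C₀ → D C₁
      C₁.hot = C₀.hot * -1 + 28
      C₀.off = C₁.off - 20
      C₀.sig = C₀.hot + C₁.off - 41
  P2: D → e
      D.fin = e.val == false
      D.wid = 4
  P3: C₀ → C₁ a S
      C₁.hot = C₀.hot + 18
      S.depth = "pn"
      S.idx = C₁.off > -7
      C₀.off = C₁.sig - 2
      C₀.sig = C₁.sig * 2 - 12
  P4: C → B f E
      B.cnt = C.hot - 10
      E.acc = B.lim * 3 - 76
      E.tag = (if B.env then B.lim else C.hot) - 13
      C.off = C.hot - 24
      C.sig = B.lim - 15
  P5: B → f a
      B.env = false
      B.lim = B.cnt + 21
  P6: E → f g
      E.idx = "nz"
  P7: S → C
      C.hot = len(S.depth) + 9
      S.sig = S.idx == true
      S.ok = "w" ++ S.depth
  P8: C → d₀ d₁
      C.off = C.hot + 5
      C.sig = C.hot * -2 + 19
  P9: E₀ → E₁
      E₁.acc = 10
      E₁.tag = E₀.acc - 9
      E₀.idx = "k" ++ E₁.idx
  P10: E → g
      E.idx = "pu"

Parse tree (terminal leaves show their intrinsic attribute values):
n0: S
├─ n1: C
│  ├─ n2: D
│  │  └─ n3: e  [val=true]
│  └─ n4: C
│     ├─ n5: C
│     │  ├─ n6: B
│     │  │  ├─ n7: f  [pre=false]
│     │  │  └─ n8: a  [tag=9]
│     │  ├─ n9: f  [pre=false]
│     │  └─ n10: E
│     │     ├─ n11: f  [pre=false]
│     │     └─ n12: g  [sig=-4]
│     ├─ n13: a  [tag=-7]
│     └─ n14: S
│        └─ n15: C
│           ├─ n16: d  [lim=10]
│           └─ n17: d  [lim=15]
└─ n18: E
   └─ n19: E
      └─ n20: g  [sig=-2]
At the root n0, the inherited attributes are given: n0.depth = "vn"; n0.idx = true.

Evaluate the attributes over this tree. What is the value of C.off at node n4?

11

1. n0.depth = "vn"  [given at root]
2. n0.idx = true  [given at root]
3. n1.hot = 29  [29]
4. n3.val = true  [terminal]
5. n2.fin = false  [e.val == false]
6. n2.wid = 4  [4]
7. n4.hot = -1  [C₀.hot * -1 + 28]
8. n5.hot = 17  [C₀.hot + 18]
9. n6.cnt = 7  [C.hot - 10]
10. n7.pre = false  [terminal]
11. n8.tag = 9  [terminal]
12. n6.env = false  [false]
13. n6.lim = 28  [B.cnt + 21]
14. n9.pre = false  [terminal]
15. n10.acc = 8  [B.lim * 3 - 76]
16. n10.tag = 4  [(if B.env then B.lim else C.hot) - 13]
17. n11.pre = false  [terminal]
18. n12.sig = -4  [terminal]
19. n10.idx = "nz"  ["nz"]
20. n5.off = -7  [C.hot - 24]
21. n5.sig = 13  [B.lim - 15]
22. n13.tag = -7  [terminal]
23. n14.depth = "pn"  ["pn"]
24. n14.idx = false  [C₁.off > -7]
25. n15.hot = 11  [len(S.depth) + 9]
26. n16.lim = 10  [terminal]
27. n17.lim = 15  [terminal]
28. n15.off = 16  [C.hot + 5]
29. n15.sig = -3  [C.hot * -2 + 19]
30. n14.sig = false  [S.idx == true]
31. n14.ok = "wpn"  ["w" ++ S.depth]
32. n4.off = 11  [C₁.sig - 2]
33. n4.sig = 14  [C₁.sig * 2 - 12]
34. n1.off = -9  [C₁.off - 20]
35. n1.sig = -1  [C₀.hot + C₁.off - 41]
36. n18.acc = 19  [C.sig + 20]
37. n18.tag = 27  [C.sig + 28]
38. n19.acc = 10  [10]
39. n19.tag = 10  [E₀.acc - 9]
40. n20.sig = -2  [terminal]
41. n19.idx = "pu"  ["pu"]
42. n18.idx = "kpu"  ["k" ++ E₁.idx]
43. n0.sig = true  [S.idx == true]
44. n0.ok = "vnkpu"  [S.depth ++ E.idx]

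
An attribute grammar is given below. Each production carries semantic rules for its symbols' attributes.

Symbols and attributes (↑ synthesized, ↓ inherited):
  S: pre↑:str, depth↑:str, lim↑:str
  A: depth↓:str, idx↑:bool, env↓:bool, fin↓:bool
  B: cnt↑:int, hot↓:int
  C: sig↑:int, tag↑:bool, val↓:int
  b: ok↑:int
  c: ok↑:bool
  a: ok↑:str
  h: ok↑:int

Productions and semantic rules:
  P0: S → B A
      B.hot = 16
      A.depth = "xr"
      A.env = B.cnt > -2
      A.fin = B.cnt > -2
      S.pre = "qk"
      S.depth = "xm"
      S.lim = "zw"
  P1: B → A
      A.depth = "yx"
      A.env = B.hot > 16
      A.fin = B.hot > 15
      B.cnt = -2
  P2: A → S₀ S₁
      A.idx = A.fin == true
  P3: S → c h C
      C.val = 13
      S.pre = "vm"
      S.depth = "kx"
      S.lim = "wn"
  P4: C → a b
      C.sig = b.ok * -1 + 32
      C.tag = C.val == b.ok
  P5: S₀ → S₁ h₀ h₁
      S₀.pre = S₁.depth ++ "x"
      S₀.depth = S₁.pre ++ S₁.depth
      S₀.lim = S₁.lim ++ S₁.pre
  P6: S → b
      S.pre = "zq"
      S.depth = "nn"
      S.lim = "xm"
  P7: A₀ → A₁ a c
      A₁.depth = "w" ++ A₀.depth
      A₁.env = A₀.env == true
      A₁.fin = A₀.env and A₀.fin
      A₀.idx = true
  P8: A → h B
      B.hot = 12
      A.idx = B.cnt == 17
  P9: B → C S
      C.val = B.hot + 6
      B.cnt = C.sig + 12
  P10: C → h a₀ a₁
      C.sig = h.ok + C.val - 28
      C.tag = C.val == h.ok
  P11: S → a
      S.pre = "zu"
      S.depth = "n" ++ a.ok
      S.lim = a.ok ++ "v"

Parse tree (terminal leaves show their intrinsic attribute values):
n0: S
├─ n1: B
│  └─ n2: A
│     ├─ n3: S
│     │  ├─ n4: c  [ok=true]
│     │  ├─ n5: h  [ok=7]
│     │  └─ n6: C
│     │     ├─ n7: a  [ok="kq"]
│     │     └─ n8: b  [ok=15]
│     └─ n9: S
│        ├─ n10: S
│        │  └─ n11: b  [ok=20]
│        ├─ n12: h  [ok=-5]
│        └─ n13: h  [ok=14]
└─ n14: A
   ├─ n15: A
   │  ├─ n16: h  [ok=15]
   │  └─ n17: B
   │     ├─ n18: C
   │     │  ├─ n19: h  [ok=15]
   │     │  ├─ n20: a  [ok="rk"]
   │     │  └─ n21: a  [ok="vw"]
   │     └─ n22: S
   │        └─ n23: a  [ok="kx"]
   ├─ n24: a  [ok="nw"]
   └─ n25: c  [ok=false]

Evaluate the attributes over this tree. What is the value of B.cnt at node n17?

17

1. n1.hot = 16  [16]
2. n2.depth = "yx"  ["yx"]
3. n2.env = false  [B.hot > 16]
4. n2.fin = true  [B.hot > 15]
5. n4.ok = true  [terminal]
6. n5.ok = 7  [terminal]
7. n6.val = 13  [13]
8. n7.ok = "kq"  [terminal]
9. n8.ok = 15  [terminal]
10. n6.sig = 17  [b.ok * -1 + 32]
11. n6.tag = false  [C.val == b.ok]
12. n3.pre = "vm"  ["vm"]
13. n3.depth = "kx"  ["kx"]
14. n3.lim = "wn"  ["wn"]
15. n11.ok = 20  [terminal]
16. n10.pre = "zq"  ["zq"]
17. n10.depth = "nn"  ["nn"]
18. n10.lim = "xm"  ["xm"]
19. n12.ok = -5  [terminal]
20. n13.ok = 14  [terminal]
21. n9.pre = "nnx"  [S₁.depth ++ "x"]
22. n9.depth = "zqnn"  [S₁.pre ++ S₁.depth]
23. n9.lim = "xmzq"  [S₁.lim ++ S₁.pre]
24. n2.idx = true  [A.fin == true]
25. n1.cnt = -2  [-2]
26. n14.depth = "xr"  ["xr"]
27. n14.env = false  [B.cnt > -2]
28. n14.fin = false  [B.cnt > -2]
29. n15.depth = "wxr"  ["w" ++ A₀.depth]
30. n15.env = false  [A₀.env == true]
31. n15.fin = false  [A₀.env and A₀.fin]
32. n16.ok = 15  [terminal]
33. n17.hot = 12  [12]
34. n18.val = 18  [B.hot + 6]
35. n19.ok = 15  [terminal]
36. n20.ok = "rk"  [terminal]
37. n21.ok = "vw"  [terminal]
38. n18.sig = 5  [h.ok + C.val - 28]
39. n18.tag = false  [C.val == h.ok]
40. n23.ok = "kx"  [terminal]
41. n22.pre = "zu"  ["zu"]
42. n22.depth = "nkx"  ["n" ++ a.ok]
43. n22.lim = "kxv"  [a.ok ++ "v"]
44. n17.cnt = 17  [C.sig + 12]
45. n15.idx = true  [B.cnt == 17]
46. n24.ok = "nw"  [terminal]
47. n25.ok = false  [terminal]
48. n14.idx = true  [true]
49. n0.pre = "qk"  ["qk"]
50. n0.depth = "xm"  ["xm"]
51. n0.lim = "zw"  ["zw"]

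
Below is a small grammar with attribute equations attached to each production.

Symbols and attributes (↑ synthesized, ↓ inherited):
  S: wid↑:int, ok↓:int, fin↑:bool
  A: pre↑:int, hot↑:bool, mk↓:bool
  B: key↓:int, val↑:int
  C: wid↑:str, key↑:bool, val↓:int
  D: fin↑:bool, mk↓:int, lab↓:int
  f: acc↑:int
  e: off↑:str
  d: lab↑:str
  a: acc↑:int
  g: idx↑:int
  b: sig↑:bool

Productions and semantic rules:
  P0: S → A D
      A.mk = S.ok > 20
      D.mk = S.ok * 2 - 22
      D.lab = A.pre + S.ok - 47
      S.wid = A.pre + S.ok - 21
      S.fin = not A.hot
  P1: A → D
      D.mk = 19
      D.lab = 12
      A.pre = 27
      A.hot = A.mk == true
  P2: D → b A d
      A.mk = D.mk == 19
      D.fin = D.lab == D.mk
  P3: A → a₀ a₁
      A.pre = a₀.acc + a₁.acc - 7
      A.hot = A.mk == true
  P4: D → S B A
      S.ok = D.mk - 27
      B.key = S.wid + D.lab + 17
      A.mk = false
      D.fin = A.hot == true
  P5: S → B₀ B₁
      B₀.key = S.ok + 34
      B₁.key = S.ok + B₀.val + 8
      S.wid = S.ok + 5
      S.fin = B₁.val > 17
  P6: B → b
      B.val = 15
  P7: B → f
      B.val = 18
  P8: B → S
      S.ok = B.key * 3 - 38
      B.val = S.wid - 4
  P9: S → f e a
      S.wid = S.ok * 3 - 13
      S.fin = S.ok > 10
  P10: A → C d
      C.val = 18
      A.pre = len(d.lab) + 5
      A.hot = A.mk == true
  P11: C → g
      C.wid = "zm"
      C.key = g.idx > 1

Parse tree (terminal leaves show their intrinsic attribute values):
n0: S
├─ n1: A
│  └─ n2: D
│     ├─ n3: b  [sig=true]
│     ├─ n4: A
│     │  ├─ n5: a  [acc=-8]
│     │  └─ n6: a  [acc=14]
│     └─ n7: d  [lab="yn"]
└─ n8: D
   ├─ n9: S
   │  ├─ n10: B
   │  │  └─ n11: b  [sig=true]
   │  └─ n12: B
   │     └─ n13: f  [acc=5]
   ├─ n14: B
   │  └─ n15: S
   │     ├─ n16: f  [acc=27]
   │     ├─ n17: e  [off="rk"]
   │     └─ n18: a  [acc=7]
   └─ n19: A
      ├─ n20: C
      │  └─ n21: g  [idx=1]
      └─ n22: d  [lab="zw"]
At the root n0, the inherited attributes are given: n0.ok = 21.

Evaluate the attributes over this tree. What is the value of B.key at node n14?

1. n0.ok = 21  [given at root]
2. n1.mk = true  [S.ok > 20]
3. n2.mk = 19  [19]
4. n2.lab = 12  [12]
5. n3.sig = true  [terminal]
6. n4.mk = true  [D.mk == 19]
7. n5.acc = -8  [terminal]
8. n6.acc = 14  [terminal]
9. n4.pre = -1  [a₀.acc + a₁.acc - 7]
10. n4.hot = true  [A.mk == true]
11. n7.lab = "yn"  [terminal]
12. n2.fin = false  [D.lab == D.mk]
13. n1.pre = 27  [27]
14. n1.hot = true  [A.mk == true]
15. n8.mk = 20  [S.ok * 2 - 22]
16. n8.lab = 1  [A.pre + S.ok - 47]
17. n9.ok = -7  [D.mk - 27]
18. n10.key = 27  [S.ok + 34]
19. n11.sig = true  [terminal]
20. n10.val = 15  [15]
21. n12.key = 16  [S.ok + B₀.val + 8]
22. n13.acc = 5  [terminal]
23. n12.val = 18  [18]
24. n9.wid = -2  [S.ok + 5]
25. n9.fin = true  [B₁.val > 17]
26. n14.key = 16  [S.wid + D.lab + 17]
27. n15.ok = 10  [B.key * 3 - 38]
28. n16.acc = 27  [terminal]
29. n17.off = "rk"  [terminal]
30. n18.acc = 7  [terminal]
31. n15.wid = 17  [S.ok * 3 - 13]
32. n15.fin = false  [S.ok > 10]
33. n14.val = 13  [S.wid - 4]
34. n19.mk = false  [false]
35. n20.val = 18  [18]
36. n21.idx = 1  [terminal]
37. n20.wid = "zm"  ["zm"]
38. n20.key = false  [g.idx > 1]
39. n22.lab = "zw"  [terminal]
40. n19.pre = 7  [len(d.lab) + 5]
41. n19.hot = false  [A.mk == true]
42. n8.fin = false  [A.hot == true]
43. n0.wid = 27  [A.pre + S.ok - 21]
44. n0.fin = false  [not A.hot]

16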